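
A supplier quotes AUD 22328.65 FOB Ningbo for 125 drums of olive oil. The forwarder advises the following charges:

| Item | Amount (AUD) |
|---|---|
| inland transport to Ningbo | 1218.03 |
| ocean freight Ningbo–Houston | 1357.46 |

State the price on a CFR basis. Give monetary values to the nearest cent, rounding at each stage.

Not relevant to the conversion: inland to port — on the seller under both FOB and CFR; already in the FOB price and stays in the CFR price.
From FOB to CFR, the seller additionally bears: freight.
CFR price = 22328.65 + 1357.46 = 23686.11

CFR price: AUD 23686.11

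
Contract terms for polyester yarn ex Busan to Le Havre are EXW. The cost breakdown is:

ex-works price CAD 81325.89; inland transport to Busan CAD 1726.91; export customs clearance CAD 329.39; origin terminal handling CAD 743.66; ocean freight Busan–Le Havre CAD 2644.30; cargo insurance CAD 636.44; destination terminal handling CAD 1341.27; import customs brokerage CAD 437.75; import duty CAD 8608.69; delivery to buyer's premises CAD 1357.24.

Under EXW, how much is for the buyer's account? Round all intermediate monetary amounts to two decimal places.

Buyer's account: CAD 17825.65

EXW: the seller makes goods available at their premises; the buyer bears all onward costs.
Seller's account: goods 81325.89 = 81325.89
Buyer's account: inland to port 1726.91 + export clearance 329.39 + origin terminal 743.66 + freight 2644.30 + insurance 636.44 + destination terminal 1341.27 + brokerage 437.75 + duty 8608.69 + delivery 1357.24 = 17825.65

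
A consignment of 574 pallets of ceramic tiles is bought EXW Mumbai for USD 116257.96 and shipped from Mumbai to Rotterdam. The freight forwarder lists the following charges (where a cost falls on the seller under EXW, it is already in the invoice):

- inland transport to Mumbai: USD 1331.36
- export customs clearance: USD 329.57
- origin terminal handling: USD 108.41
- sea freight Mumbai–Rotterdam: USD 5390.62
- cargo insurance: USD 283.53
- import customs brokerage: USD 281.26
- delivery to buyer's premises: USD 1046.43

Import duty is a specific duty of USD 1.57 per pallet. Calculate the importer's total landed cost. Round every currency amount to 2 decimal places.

Total landed cost: USD 125930.32

EXW: the seller makes goods available at their premises; the buyer bears all onward costs.
CIF value = EXW price + inland to port + export clearance + origin terminal + freight + insurance = 116257.96 + 1331.36 + 329.57 + 108.41 + 5390.62 + 283.53 = 123701.45
Import duty = 574 × 1.57 = 901.18
Buyer bears: inland to port 1331.36 + export clearance 329.57 + origin terminal 108.41 + freight 5390.62 + insurance 283.53 + brokerage 281.26 + delivery 1046.43 + duty 901.18 = 9672.36
Landed cost = invoice 116257.96 + 9672.36 = 125930.32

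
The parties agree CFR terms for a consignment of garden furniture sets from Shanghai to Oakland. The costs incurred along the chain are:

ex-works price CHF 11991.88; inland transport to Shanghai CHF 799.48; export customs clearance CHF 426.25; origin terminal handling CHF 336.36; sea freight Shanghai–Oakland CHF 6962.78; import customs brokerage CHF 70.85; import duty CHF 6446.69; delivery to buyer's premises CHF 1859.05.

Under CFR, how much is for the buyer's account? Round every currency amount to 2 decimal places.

CFR: the seller pays costs through ocean freight to the destination port, but not insurance.
Seller's account: goods 11991.88 + inland to port 799.48 + export clearance 426.25 + origin terminal 336.36 + freight 6962.78 = 20516.75
Buyer's account: brokerage 70.85 + duty 6446.69 + delivery 1859.05 = 8376.59

Buyer's account: CHF 8376.59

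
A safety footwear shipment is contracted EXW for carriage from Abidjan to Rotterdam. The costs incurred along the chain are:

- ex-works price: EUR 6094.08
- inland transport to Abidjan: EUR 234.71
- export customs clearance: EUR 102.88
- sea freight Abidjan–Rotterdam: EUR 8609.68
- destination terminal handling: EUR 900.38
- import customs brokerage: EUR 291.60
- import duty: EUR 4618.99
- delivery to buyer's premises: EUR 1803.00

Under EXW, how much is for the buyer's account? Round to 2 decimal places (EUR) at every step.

EXW: the seller makes goods available at their premises; the buyer bears all onward costs.
Seller's account: goods 6094.08 = 6094.08
Buyer's account: inland to port 234.71 + export clearance 102.88 + freight 8609.68 + destination terminal 900.38 + brokerage 291.60 + duty 4618.99 + delivery 1803.00 = 16561.24

Buyer's account: EUR 16561.24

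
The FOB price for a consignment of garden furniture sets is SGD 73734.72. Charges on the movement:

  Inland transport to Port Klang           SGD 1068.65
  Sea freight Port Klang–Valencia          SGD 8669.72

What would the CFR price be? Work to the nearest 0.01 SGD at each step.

CFR price: SGD 82404.44

Not relevant to the conversion: inland to port — on the seller under both FOB and CFR; already in the FOB price and stays in the CFR price.
From FOB to CFR, the seller additionally bears: freight.
CFR price = 73734.72 + 8669.72 = 82404.44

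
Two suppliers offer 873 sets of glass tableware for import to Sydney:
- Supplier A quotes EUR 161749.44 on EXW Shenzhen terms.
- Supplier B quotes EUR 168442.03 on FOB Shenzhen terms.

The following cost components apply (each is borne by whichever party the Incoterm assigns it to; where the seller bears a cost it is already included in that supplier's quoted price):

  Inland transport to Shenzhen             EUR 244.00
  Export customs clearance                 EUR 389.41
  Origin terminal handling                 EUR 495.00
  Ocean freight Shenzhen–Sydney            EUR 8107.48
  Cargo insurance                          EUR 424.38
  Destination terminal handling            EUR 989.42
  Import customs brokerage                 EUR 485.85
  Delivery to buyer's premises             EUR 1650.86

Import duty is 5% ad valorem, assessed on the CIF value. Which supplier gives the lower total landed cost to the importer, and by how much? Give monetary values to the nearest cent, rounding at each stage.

Supplier A is cheaper by EUR 5842.38

Supplier A (EXW):
CIF value = EXW price + inland to port + export clearance + origin terminal + freight + insurance = 161749.44 + 244.00 + 389.41 + 495.00 + 8107.48 + 424.38 = 171409.71
Import duty = 171409.71 × 5% = 8570.49
Buyer bears (A): 244.00 + 389.41 + 495.00 + 8107.48 + 424.38 + 989.42 + 485.85 + 1650.86 = 12786.40
Landed cost (A) = invoice 161749.44 + 12786.40 + duty 8570.49 = 183106.33
Supplier B (FOB):
CIF value = FOB price + freight + insurance = 168442.03 + 8107.48 + 424.38 = 176973.89
Import duty = 176973.89 × 5% = 8848.69
Buyer bears (B): 8107.48 + 424.38 + 989.42 + 485.85 + 1650.86 = 11657.99
Landed cost (B) = invoice 168442.03 + 11657.99 + duty 8848.69 = 188948.71
Difference = |183106.33 − 188948.71| = 5842.38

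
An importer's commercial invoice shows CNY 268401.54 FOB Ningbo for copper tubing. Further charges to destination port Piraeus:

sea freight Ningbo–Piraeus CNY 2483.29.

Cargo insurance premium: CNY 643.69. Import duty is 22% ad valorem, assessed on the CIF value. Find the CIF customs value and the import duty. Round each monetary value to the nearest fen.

CIF value: CNY 271528.52; import duty: CNY 59736.27

CIF = FOB price + freight + insurance
CIF = 268401.54 + 2483.29 + 643.69 = 271528.52
Import duty = 271528.52 × 22% = 59736.27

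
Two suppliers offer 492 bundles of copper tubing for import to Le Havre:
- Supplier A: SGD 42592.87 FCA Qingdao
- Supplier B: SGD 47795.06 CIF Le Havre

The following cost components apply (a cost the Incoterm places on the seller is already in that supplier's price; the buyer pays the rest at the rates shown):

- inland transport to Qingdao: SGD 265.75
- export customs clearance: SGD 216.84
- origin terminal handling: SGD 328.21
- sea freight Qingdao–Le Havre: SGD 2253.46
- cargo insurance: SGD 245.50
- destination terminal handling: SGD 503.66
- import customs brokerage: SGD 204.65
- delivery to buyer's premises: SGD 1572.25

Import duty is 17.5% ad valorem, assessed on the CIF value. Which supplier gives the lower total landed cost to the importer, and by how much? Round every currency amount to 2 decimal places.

Supplier A is cheaper by SGD 2790.65

Supplier A (FCA):
CIF value = FCA price + origin terminal + freight + insurance = 42592.87 + 328.21 + 2253.46 + 245.50 = 45420.04
Import duty = 45420.04 × 17.5% = 7948.51
Buyer bears (A): 328.21 + 2253.46 + 245.50 + 503.66 + 204.65 + 1572.25 = 5107.73
Landed cost (A) = invoice 42592.87 + 5107.73 + duty 7948.51 = 55649.11
Supplier B (CIF):
The CIF price already equals the CIF value: 47795.06
Import duty = 47795.06 × 17.5% = 8364.14
Buyer bears (B): 503.66 + 204.65 + 1572.25 = 2280.56
Landed cost (B) = invoice 47795.06 + 2280.56 + duty 8364.14 = 58439.76
Difference = |55649.11 − 58439.76| = 2790.65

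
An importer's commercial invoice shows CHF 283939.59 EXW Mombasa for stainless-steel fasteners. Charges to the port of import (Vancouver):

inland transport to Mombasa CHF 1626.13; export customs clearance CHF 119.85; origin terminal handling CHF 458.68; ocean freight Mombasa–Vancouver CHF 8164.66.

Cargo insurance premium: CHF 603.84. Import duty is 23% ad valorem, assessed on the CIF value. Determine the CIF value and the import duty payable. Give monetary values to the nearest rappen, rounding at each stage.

CIF value: CHF 294912.75; import duty: CHF 67829.93

CIF = EXW price + pre-shipment costs + freight + insurance
CIF = 283939.59 + 1626.13 + 119.85 + 458.68 + 8164.66 + 603.84 = 294912.75
Import duty = 294912.75 × 23% = 67829.93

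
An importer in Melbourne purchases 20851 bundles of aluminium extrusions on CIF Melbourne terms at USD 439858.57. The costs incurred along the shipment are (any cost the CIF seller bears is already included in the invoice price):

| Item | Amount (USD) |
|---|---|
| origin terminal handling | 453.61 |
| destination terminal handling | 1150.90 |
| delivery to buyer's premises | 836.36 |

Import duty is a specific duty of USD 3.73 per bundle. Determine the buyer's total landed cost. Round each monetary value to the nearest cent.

CIF: the seller pays costs through ocean freight and marine insurance to the destination port.
Already in the invoice (seller's account under CIF): origin terminal — exclude.
The CIF price already equals the CIF value: 439858.57
Import duty = 20851 × 3.73 = 77774.23
Buyer bears: destination terminal 1150.90 + delivery 836.36 + duty 77774.23 = 79761.49
Landed cost = invoice 439858.57 + 79761.49 = 519620.06

Total landed cost: USD 519620.06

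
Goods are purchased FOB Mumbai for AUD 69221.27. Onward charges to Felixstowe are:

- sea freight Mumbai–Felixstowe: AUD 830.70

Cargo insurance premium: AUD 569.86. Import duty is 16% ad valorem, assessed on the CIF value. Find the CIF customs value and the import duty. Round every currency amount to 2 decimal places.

CIF value: AUD 70621.83; import duty: AUD 11299.49

CIF = FOB price + freight + insurance
CIF = 69221.27 + 830.70 + 569.86 = 70621.83
Import duty = 70621.83 × 16% = 11299.49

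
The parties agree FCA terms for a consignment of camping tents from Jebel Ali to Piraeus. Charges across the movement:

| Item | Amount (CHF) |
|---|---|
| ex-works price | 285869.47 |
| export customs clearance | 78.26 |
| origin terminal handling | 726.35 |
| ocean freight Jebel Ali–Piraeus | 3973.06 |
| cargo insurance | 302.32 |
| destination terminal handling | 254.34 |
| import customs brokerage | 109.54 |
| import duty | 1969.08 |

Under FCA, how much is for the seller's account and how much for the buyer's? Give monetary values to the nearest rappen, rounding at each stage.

Seller: CHF 285947.73; buyer: CHF 7334.69

FCA: the seller delivers export-cleared goods to the carrier; the buyer bears costs from that point.
Seller's account: goods 285869.47 + export clearance 78.26 = 285947.73
Buyer's account: origin terminal 726.35 + freight 3973.06 + insurance 302.32 + destination terminal 254.34 + brokerage 109.54 + duty 1969.08 = 7334.69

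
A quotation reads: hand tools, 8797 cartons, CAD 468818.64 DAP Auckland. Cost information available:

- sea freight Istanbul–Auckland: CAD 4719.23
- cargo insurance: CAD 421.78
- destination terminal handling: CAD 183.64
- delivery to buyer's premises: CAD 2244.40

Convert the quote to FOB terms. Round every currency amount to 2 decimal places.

FOB price: CAD 461249.59

From DAP to FOB, the seller no longer bears: freight, insurance, destination terminal, delivery.
FOB price = 468818.64 − 4719.23 − 421.78 − 183.64 − 2244.40 = 461249.59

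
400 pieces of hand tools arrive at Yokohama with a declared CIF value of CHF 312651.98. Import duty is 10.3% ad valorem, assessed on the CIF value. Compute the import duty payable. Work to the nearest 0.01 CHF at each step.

Import duty: CHF 32203.15

Import duty = 312651.98 × 10.3% = 32203.15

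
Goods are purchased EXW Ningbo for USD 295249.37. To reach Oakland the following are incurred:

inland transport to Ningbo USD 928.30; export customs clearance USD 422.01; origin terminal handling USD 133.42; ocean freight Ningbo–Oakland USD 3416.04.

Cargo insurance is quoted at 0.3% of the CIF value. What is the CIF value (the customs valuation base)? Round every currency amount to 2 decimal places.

CIF value: USD 301052.30

Let C be the CIF value. C = EXW price + pre-shipment costs + freight + 0.3% × C
C − 0.3% × C = 295249.37 + 928.30 + 422.01 + 133.42 + 3416.04
0.997 × C = 300149.14
C = 300149.14 / 0.997 = 301052.30
Insurance premium = 0.3% × 301052.30 = 903.16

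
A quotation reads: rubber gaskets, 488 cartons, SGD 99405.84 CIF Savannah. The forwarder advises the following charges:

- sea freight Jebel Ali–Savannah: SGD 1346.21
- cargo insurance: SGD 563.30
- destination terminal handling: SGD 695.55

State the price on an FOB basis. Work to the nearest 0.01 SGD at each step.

Not relevant to the conversion: destination terminal — on the buyer under both terms; not part of either seller's price.
From CIF to FOB, the seller no longer bears: freight, insurance.
FOB price = 99405.84 − 1346.21 − 563.30 = 97496.33

FOB price: SGD 97496.33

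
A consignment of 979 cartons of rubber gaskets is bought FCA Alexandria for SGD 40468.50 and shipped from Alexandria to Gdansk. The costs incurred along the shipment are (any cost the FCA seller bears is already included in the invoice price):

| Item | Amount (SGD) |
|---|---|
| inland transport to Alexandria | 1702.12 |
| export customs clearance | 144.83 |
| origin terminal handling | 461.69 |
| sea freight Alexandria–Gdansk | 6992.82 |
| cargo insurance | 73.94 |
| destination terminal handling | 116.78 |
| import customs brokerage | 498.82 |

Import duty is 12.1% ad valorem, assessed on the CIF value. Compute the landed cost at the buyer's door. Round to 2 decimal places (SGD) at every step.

Total landed cost: SGD 54420.18

FCA: the seller delivers export-cleared goods to the carrier; the buyer bears costs from that point.
Already in the invoice (seller's account under FCA): inland to port, export clearance — exclude.
CIF value = FCA price + origin terminal + freight + insurance = 40468.50 + 461.69 + 6992.82 + 73.94 = 47996.95
Import duty = 47996.95 × 12.1% = 5807.63
Buyer bears: origin terminal 461.69 + freight 6992.82 + insurance 73.94 + destination terminal 116.78 + brokerage 498.82 + duty 5807.63 = 13951.68
Landed cost = invoice 40468.50 + 13951.68 = 54420.18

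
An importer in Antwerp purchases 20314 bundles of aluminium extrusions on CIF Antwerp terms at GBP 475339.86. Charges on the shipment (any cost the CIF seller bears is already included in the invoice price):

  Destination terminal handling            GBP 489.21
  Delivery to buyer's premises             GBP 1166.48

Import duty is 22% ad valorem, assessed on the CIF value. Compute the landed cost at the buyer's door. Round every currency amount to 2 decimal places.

CIF: the seller pays costs through ocean freight and marine insurance to the destination port.
The CIF price already equals the CIF value: 475339.86
Import duty = 475339.86 × 22% = 104574.77
Buyer bears: destination terminal 489.21 + delivery 1166.48 + duty 104574.77 = 106230.46
Landed cost = invoice 475339.86 + 106230.46 = 581570.32

Total landed cost: GBP 581570.32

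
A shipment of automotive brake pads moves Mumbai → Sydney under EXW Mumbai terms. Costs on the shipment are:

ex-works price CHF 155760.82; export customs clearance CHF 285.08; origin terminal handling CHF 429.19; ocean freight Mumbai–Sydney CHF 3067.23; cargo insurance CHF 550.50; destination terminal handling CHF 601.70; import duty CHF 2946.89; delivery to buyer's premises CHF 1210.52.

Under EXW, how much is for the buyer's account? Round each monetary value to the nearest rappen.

EXW: the seller makes goods available at their premises; the buyer bears all onward costs.
Seller's account: goods 155760.82 = 155760.82
Buyer's account: export clearance 285.08 + origin terminal 429.19 + freight 3067.23 + insurance 550.50 + destination terminal 601.70 + duty 2946.89 + delivery 1210.52 = 9091.11

Buyer's account: CHF 9091.11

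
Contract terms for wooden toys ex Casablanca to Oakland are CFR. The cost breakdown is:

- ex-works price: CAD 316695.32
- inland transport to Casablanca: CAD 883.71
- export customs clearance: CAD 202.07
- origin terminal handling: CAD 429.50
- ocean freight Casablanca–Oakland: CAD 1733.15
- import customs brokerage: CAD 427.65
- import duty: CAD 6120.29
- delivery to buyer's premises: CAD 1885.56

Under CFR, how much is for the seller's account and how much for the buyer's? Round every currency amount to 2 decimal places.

Seller: CAD 319943.75; buyer: CAD 8433.50

CFR: the seller pays costs through ocean freight to the destination port, but not insurance.
Seller's account: goods 316695.32 + inland to port 883.71 + export clearance 202.07 + origin terminal 429.50 + freight 1733.15 = 319943.75
Buyer's account: brokerage 427.65 + duty 6120.29 + delivery 1885.56 = 8433.50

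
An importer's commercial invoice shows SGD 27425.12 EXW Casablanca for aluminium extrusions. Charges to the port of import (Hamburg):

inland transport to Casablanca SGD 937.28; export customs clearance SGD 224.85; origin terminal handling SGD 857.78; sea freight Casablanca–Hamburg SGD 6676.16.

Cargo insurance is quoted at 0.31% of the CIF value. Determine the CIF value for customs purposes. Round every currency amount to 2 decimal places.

CIF value: SGD 36233.51

Let C be the CIF value. C = EXW price + pre-shipment costs + freight + 0.31% × C
C − 0.31% × C = 27425.12 + 937.28 + 224.85 + 857.78 + 6676.16
0.9969 × C = 36121.19
C = 36121.19 / 0.9969 = 36233.51
Insurance premium = 0.31% × 36233.51 = 112.32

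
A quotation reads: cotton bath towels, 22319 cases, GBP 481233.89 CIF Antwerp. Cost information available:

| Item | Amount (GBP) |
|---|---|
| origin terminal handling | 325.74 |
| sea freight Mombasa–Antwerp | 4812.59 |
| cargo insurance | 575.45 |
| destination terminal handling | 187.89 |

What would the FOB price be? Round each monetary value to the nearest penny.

Not relevant to the conversion: origin terminal — on the seller under both CIF and FOB; already in the CIF price and stays in the FOB price. destination terminal — on the buyer under both terms; not part of either seller's price.
From CIF to FOB, the seller no longer bears: freight, insurance.
FOB price = 481233.89 − 4812.59 − 575.45 = 475845.85

FOB price: GBP 475845.85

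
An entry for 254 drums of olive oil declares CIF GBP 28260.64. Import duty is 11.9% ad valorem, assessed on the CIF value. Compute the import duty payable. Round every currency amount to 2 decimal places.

Import duty = 28260.64 × 11.9% = 3363.02

Import duty: GBP 3363.02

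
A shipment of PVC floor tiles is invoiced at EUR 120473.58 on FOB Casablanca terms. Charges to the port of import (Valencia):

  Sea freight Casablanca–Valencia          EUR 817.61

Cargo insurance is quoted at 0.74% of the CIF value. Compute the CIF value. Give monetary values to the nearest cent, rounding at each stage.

Let C be the CIF value. C = FOB price + freight + 0.74% × C
C − 0.74% × C = 120473.58 + 817.61
0.9926 × C = 121291.19
C = 121291.19 / 0.9926 = 122195.44
Insurance premium = 0.74% × 122195.44 = 904.25

CIF value: EUR 122195.44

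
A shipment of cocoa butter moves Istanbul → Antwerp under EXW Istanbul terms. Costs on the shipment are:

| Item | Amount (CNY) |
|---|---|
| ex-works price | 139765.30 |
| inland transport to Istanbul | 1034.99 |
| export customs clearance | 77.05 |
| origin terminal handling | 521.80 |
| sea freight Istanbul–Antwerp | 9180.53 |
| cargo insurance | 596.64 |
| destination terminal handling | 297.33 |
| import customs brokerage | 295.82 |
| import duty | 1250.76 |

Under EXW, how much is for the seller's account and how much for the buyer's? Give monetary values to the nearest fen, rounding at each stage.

Seller: CNY 139765.30; buyer: CNY 13254.92

EXW: the seller makes goods available at their premises; the buyer bears all onward costs.
Seller's account: goods 139765.30 = 139765.30
Buyer's account: inland to port 1034.99 + export clearance 77.05 + origin terminal 521.80 + freight 9180.53 + insurance 596.64 + destination terminal 297.33 + brokerage 295.82 + duty 1250.76 = 13254.92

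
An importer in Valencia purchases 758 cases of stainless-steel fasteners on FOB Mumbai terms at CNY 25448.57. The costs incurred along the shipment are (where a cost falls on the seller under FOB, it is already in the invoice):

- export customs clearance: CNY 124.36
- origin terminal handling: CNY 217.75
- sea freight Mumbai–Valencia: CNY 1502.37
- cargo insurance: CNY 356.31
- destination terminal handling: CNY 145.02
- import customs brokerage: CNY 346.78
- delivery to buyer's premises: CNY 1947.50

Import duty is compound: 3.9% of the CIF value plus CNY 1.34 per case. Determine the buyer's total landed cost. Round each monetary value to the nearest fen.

FOB: the seller bears costs until goods are on board at the origin port; the buyer bears freight, insurance and all costs thereafter.
Already in the invoice (seller's account under FOB): export clearance, origin terminal — exclude.
CIF value = FOB price + freight + insurance = 25448.57 + 1502.37 + 356.31 = 27307.25
Ad valorem component: 27307.25 × 3.9% = 1064.98
Specific component: 758 × 1.34 = 1015.72
Import duty = 1064.98 + 1015.72 = 2080.70
Buyer bears: freight 1502.37 + insurance 356.31 + destination terminal 145.02 + brokerage 346.78 + delivery 1947.50 + duty 2080.70 = 6378.68
Landed cost = invoice 25448.57 + 6378.68 = 31827.25

Total landed cost: CNY 31827.25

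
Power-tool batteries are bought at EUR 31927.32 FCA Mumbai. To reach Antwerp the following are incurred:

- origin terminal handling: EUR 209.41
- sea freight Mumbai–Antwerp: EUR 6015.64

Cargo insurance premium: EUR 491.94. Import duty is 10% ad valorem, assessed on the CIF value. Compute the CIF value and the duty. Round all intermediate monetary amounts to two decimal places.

CIF = FCA price + pre-shipment costs + freight + insurance
CIF = 31927.32 + 209.41 + 6015.64 + 491.94 = 38644.31
Import duty = 38644.31 × 10% = 3864.43

CIF value: EUR 38644.31; import duty: EUR 3864.43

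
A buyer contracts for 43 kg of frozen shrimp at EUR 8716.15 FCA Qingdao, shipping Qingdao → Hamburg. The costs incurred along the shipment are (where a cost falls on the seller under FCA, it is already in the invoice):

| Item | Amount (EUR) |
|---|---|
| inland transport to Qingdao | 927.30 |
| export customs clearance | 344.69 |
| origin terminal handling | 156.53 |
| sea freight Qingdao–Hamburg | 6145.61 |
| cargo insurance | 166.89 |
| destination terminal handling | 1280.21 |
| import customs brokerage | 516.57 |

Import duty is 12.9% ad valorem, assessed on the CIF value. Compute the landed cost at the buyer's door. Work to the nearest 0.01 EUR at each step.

FCA: the seller delivers export-cleared goods to the carrier; the buyer bears costs from that point.
Already in the invoice (seller's account under FCA): inland to port, export clearance — exclude.
CIF value = FCA price + origin terminal + freight + insurance = 8716.15 + 156.53 + 6145.61 + 166.89 = 15185.18
Import duty = 15185.18 × 12.9% = 1958.89
Buyer bears: origin terminal 156.53 + freight 6145.61 + insurance 166.89 + destination terminal 1280.21 + brokerage 516.57 + duty 1958.89 = 10224.70
Landed cost = invoice 8716.15 + 10224.70 = 18940.85

Total landed cost: EUR 18940.85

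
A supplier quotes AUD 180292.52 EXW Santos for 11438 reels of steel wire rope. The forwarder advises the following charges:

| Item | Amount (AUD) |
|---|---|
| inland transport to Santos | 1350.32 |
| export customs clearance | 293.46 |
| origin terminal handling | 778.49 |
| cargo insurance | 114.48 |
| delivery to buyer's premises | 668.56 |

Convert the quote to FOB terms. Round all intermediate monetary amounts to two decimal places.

Not relevant to the conversion: insurance, delivery — on the buyer under both terms; not part of either seller's price.
From EXW to FOB, the seller additionally bears: inland to port, export clearance, origin terminal.
FOB price = 180292.52 + 1350.32 + 293.46 + 778.49 = 182714.79

FOB price: AUD 182714.79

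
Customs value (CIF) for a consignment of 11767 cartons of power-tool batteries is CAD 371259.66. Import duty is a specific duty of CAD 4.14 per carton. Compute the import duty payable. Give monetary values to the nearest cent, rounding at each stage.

Import duty: CAD 48715.38

Import duty = 11767 × 4.14 = 48715.38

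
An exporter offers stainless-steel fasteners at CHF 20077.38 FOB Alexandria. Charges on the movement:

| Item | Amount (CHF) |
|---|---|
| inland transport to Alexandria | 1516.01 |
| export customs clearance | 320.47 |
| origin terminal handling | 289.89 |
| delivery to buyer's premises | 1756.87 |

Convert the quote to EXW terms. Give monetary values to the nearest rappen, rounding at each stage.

Not relevant to the conversion: delivery — on the buyer under both terms; not part of either seller's price.
From FOB to EXW, the seller no longer bears: inland to port, export clearance, origin terminal.
EXW price = 20077.38 − 1516.01 − 320.47 − 289.89 = 17951.01

EXW price: CHF 17951.01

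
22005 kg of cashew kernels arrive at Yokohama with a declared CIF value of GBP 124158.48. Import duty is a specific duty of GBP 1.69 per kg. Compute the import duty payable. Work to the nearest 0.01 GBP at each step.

Import duty: GBP 37188.45

Import duty = 22005 × 1.69 = 37188.45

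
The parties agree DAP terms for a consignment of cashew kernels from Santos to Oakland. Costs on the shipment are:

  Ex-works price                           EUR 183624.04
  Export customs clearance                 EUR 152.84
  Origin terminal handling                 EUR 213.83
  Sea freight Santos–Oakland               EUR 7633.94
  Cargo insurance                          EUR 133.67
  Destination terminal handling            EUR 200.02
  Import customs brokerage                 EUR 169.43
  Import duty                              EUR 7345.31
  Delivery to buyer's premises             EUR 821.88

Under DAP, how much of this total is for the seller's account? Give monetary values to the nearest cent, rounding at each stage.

DAP: the seller bears all costs to the named destination except import duty and clearance.
Seller's account: goods 183624.04 + export clearance 152.84 + origin terminal 213.83 + freight 7633.94 + insurance 133.67 + destination terminal 200.02 + delivery 821.88 = 192780.22
Buyer's account: brokerage 169.43 + duty 7345.31 = 7514.74

Seller's account: EUR 192780.22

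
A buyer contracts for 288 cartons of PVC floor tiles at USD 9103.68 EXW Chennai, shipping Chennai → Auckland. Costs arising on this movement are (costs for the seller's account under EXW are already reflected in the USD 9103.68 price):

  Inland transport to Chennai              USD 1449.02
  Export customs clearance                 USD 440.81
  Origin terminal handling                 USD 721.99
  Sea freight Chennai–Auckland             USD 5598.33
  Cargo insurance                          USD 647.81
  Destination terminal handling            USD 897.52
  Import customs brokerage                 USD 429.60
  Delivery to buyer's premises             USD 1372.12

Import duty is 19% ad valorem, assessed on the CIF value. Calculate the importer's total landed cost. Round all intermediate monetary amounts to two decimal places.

Total landed cost: USD 24073.59

EXW: the seller makes goods available at their premises; the buyer bears all onward costs.
CIF value = EXW price + inland to port + export clearance + origin terminal + freight + insurance = 9103.68 + 1449.02 + 440.81 + 721.99 + 5598.33 + 647.81 = 17961.64
Import duty = 17961.64 × 19% = 3412.71
Buyer bears: inland to port 1449.02 + export clearance 440.81 + origin terminal 721.99 + freight 5598.33 + insurance 647.81 + destination terminal 897.52 + brokerage 429.60 + delivery 1372.12 + duty 3412.71 = 14969.91
Landed cost = invoice 9103.68 + 14969.91 = 24073.59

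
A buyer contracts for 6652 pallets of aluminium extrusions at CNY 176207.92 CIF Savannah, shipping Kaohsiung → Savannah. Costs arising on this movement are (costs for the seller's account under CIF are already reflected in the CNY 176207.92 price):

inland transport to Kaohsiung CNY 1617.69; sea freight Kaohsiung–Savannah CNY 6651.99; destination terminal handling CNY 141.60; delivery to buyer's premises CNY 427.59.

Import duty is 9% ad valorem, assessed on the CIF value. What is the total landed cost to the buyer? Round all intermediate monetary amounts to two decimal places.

Total landed cost: CNY 192635.82

CIF: the seller pays costs through ocean freight and marine insurance to the destination port.
Already in the invoice (seller's account under CIF): inland to port, freight — exclude.
The CIF price already equals the CIF value: 176207.92
Import duty = 176207.92 × 9% = 15858.71
Buyer bears: destination terminal 141.60 + delivery 427.59 + duty 15858.71 = 16427.90
Landed cost = invoice 176207.92 + 16427.90 = 192635.82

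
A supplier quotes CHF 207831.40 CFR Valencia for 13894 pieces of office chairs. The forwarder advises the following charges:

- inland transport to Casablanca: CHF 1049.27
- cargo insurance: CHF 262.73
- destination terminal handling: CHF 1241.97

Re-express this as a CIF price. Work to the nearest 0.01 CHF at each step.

CIF price: CHF 208094.13

Not relevant to the conversion: inland to port — on the seller under both CFR and CIF; already in the CFR price and stays in the CIF price. destination terminal — on the buyer under both terms; not part of either seller's price.
From CFR to CIF, the seller additionally bears: insurance.
CIF price = 207831.40 + 262.73 = 208094.13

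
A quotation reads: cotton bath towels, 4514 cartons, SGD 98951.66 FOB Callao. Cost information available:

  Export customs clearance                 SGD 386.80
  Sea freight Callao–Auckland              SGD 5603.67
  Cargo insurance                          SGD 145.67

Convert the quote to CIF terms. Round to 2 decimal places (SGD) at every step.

Not relevant to the conversion: export clearance — on the seller under both FOB and CIF; already in the FOB price and stays in the CIF price.
From FOB to CIF, the seller additionally bears: freight, insurance.
CIF price = 98951.66 + 5603.67 + 145.67 = 104701.00

CIF price: SGD 104701.00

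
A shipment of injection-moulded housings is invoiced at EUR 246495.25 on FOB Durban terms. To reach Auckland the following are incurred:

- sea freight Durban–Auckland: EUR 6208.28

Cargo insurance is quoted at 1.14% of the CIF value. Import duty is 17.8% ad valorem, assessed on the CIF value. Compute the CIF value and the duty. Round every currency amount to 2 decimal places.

CIF value: EUR 255617.57; import duty: EUR 45499.93

Let C be the CIF value. C = FOB price + freight + 1.14% × C
C − 1.14% × C = 246495.25 + 6208.28
0.9886 × C = 252703.53
C = 252703.53 / 0.9886 = 255617.57
Insurance premium = 1.14% × 255617.57 = 2914.04
Import duty = 255617.57 × 17.8% = 45499.93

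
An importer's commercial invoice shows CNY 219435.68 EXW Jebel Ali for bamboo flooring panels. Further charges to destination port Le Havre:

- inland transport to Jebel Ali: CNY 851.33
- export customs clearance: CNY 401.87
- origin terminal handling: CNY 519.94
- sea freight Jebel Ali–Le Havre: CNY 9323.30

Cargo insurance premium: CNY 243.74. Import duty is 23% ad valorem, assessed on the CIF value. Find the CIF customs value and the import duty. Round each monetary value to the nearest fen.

CIF = EXW price + pre-shipment costs + freight + insurance
CIF = 219435.68 + 851.33 + 401.87 + 519.94 + 9323.30 + 243.74 = 230775.86
Import duty = 230775.86 × 23% = 53078.45

CIF value: CNY 230775.86; import duty: CNY 53078.45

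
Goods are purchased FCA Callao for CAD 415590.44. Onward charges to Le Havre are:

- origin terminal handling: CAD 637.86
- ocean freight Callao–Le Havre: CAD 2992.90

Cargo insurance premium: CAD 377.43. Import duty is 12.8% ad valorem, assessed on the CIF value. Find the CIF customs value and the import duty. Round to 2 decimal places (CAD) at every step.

CIF value: CAD 419598.63; import duty: CAD 53708.62

CIF = FCA price + pre-shipment costs + freight + insurance
CIF = 415590.44 + 637.86 + 2992.90 + 377.43 = 419598.63
Import duty = 419598.63 × 12.8% = 53708.62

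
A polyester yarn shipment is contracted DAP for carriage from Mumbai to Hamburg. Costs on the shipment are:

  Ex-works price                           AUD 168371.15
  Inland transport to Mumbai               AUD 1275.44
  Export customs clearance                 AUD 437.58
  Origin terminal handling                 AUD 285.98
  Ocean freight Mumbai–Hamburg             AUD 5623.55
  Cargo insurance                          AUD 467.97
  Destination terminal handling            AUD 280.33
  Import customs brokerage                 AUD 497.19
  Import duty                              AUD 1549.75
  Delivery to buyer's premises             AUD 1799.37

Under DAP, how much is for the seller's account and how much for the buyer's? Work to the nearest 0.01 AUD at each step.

Seller: AUD 178541.37; buyer: AUD 2046.94

DAP: the seller bears all costs to the named destination except import duty and clearance.
Seller's account: goods 168371.15 + inland to port 1275.44 + export clearance 437.58 + origin terminal 285.98 + freight 5623.55 + insurance 467.97 + destination terminal 280.33 + delivery 1799.37 = 178541.37
Buyer's account: brokerage 497.19 + duty 1549.75 = 2046.94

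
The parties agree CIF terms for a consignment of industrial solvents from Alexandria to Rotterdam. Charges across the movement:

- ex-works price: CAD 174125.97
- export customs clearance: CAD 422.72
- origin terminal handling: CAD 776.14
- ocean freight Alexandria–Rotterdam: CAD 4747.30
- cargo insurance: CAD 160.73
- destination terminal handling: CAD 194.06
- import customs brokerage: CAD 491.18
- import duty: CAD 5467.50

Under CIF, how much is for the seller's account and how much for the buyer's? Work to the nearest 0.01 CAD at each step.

Seller: CAD 180232.86; buyer: CAD 6152.74

CIF: the seller pays costs through ocean freight and marine insurance to the destination port.
Seller's account: goods 174125.97 + export clearance 422.72 + origin terminal 776.14 + freight 4747.30 + insurance 160.73 = 180232.86
Buyer's account: destination terminal 194.06 + brokerage 491.18 + duty 5467.50 = 6152.74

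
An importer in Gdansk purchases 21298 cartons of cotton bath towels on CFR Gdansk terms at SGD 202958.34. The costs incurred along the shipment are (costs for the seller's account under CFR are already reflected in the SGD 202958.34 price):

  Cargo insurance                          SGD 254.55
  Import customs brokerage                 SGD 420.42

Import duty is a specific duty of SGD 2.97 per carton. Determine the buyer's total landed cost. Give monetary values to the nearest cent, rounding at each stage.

Total landed cost: SGD 266888.37

CFR: the seller pays costs through ocean freight to the destination port, but not insurance.
CIF value = CFR price + insurance = 202958.34 + 254.55 = 203212.89
Import duty = 21298 × 2.97 = 63255.06
Buyer bears: insurance 254.55 + brokerage 420.42 + duty 63255.06 = 63930.03
Landed cost = invoice 202958.34 + 63930.03 = 266888.37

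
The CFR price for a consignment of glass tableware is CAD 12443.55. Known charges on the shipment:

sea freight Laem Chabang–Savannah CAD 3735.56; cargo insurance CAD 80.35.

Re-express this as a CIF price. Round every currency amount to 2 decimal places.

CIF price: CAD 12523.90

Not relevant to the conversion: freight — on the seller under both CFR and CIF; already in the CFR price and stays in the CIF price.
From CFR to CIF, the seller additionally bears: insurance.
CIF price = 12443.55 + 80.35 = 12523.90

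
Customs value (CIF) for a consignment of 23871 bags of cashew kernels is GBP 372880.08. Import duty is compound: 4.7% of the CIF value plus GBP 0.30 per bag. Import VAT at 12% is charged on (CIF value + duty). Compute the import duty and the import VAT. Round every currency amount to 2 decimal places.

Ad valorem component: 372880.08 × 4.7% = 17525.36
Specific component: 23871 × 0.30 = 7161.30
Import duty = 17525.36 + 7161.30 = 24686.66
VAT base = CIF + duty = 372880.08 + 24686.66 = 397566.74
Import VAT = 397566.74 × 12% = 47708.01

Import duty: GBP 24686.66; import VAT: GBP 47708.01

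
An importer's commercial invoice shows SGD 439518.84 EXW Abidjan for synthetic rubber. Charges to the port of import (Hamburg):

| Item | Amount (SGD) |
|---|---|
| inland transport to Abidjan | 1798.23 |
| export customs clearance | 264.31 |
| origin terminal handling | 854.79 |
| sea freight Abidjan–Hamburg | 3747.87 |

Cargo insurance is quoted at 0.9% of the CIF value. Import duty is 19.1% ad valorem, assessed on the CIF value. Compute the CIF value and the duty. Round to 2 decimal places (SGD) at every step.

CIF value: SGD 450236.17; import duty: SGD 85995.11

Let C be the CIF value. C = EXW price + pre-shipment costs + freight + 0.9% × C
C − 0.9% × C = 439518.84 + 1798.23 + 264.31 + 854.79 + 3747.87
0.991 × C = 446184.04
C = 446184.04 / 0.991 = 450236.17
Insurance premium = 0.9% × 450236.17 = 4052.13
Import duty = 450236.17 × 19.1% = 85995.11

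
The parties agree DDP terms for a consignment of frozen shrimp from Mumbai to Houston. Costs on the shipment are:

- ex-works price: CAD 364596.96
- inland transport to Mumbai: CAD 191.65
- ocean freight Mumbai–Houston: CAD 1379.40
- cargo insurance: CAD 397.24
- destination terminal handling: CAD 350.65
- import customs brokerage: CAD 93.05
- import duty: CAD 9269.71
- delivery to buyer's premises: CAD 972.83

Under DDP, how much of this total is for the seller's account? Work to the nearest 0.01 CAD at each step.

Seller's account: CAD 377251.49

DDP: the seller bears all costs including import duty.
Seller's account: goods 364596.96 + inland to port 191.65 + freight 1379.40 + insurance 397.24 + destination terminal 350.65 + brokerage 93.05 + duty 9269.71 + delivery 972.83 = 377251.49
Buyer's account: 0.00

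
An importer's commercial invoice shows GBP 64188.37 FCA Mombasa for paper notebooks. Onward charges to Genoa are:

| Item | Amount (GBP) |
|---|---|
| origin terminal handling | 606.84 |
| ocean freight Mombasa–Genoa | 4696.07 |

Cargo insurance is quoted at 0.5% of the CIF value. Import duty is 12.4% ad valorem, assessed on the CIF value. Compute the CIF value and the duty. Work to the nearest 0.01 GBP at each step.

CIF value: GBP 69840.48; import duty: GBP 8660.22

Let C be the CIF value. C = FCA price + pre-shipment costs + freight + 0.5% × C
C − 0.5% × C = 64188.37 + 606.84 + 4696.07
0.995 × C = 69491.28
C = 69491.28 / 0.995 = 69840.48
Insurance premium = 0.5% × 69840.48 = 349.20
Import duty = 69840.48 × 12.4% = 8660.22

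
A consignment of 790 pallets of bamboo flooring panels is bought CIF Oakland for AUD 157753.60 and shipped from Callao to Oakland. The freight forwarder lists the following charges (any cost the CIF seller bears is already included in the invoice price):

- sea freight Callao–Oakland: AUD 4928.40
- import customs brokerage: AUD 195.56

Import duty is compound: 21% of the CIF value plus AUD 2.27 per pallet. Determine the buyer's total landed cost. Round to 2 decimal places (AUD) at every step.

CIF: the seller pays costs through ocean freight and marine insurance to the destination port.
Already in the invoice (seller's account under CIF): freight — exclude.
The CIF price already equals the CIF value: 157753.60
Ad valorem component: 157753.60 × 21% = 33128.26
Specific component: 790 × 2.27 = 1793.30
Import duty = 33128.26 + 1793.30 = 34921.56
Buyer bears: brokerage 195.56 + duty 34921.56 = 35117.12
Landed cost = invoice 157753.60 + 35117.12 = 192870.72

Total landed cost: AUD 192870.72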